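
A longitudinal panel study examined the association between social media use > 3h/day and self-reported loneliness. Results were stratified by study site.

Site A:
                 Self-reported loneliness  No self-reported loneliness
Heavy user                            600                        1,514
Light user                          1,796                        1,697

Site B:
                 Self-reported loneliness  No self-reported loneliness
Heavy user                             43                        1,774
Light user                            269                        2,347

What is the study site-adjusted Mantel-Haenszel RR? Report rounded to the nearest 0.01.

0.51

RR_MH = Σ(aᵢ·n₀ᵢ/nᵢ) / Σ(cᵢ·n₁ᵢ/nᵢ), with n₁ᵢ = aᵢ+bᵢ (exposed), n₀ᵢ = cᵢ+dᵢ (unexposed), nᵢ = n₁ᵢ+n₀ᵢ.
Stratum 1 (Site A): n₁ = 2114, n₀ = 3493, n = 5607; a·n₀/n = 600·3493/5607 = 373.7828; c·n₁/n = 1796·2114/5607 = 677.1436
Stratum 2 (Site B): n₁ = 1817, n₀ = 2616, n = 4433; a·n₀/n = 43·2616/4433 = 25.3751; c·n₁/n = 269·1817/4433 = 110.2578
RR_MH = (373.7828 + 25.3751) / (677.1436 + 110.2578) = 399.1579 / 787.4014 = 0.50693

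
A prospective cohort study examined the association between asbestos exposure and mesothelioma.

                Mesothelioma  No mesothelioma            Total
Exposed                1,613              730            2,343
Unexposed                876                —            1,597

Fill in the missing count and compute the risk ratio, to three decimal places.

The missing cell is in the unexposed row: 1597 − 876 = 721.
So a = 1613, b = 730, c = 876, d = 721.
RR = [a/(a+b)] / [c/(c+d)] = (1613/2343) / (876/1597) = 0.68843/0.54853 = 1.25506

1.255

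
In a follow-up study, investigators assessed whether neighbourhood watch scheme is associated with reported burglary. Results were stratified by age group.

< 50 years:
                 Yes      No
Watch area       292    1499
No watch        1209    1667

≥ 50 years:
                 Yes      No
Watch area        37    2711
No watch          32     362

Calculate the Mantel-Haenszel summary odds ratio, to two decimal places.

0.26

OR_MH = Σ(aᵢdᵢ/nᵢ) / Σ(bᵢcᵢ/nᵢ), where nᵢ is the stratum total.
Stratum 1 (< 50 years): n = 4667; a·d/n = 292·1667/4667 = 104.2991; b·c/n = 1499·1209/4667 = 388.3203
Stratum 2 (≥ 50 years): n = 3142; a·d/n = 37·362/3142 = 4.2629; b·c/n = 2711·32/3142 = 27.6104
OR_MH = (104.2991 + 4.2629) / (388.3203 + 27.6104) = 108.5620 / 415.9308 = 0.26101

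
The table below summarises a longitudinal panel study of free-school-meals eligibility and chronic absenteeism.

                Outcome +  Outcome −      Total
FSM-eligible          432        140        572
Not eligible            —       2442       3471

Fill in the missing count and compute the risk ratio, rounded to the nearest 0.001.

2.548

The missing cell is in the unexposed row: 3471 − 2442 = 1029.
So a = 432, b = 140, c = 1029, d = 2442.
RR = [a/(a+b)] / [c/(c+d)] = (432/572) / (1029/3471) = 0.75524/0.29646 = 2.54757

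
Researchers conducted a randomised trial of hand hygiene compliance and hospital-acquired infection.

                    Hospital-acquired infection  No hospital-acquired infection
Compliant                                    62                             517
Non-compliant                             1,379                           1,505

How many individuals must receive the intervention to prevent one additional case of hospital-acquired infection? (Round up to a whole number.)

3

Risk in treated group = 62/579 = 0.10708; risk in control = 1379/2884 = 0.47816.
Absolute risk reduction = 0.47816 − 0.10708 = 0.37107
NNT = 1 / ARR = 1 / 0.37107 = 2.695 → round up → 3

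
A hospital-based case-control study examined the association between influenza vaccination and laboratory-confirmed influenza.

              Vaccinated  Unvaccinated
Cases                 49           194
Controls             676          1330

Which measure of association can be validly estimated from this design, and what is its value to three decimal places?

Reading the table with exposure as columns: a = 49 (Vaccinated, case), b = 676 (Vaccinated, non-case), c = 194 (Unvaccinated, case), d = 1330.
This is a hospital-based case-control study: participants were sampled on outcome status, so risks in the source population cannot be estimated directly — relative risk is not valid here. The odds ratio is the appropriate measure.
OR = (a·d)/(b·c) = (49 × 1330) / (676 × 194) = 65170 / 131144 = 0.49693

0.497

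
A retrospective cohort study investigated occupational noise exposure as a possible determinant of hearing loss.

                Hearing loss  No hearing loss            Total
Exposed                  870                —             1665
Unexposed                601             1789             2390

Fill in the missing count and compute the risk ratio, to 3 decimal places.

The missing cell is in the exposed row: 1665 − 870 = 795.
So a = 870, b = 795, c = 601, d = 1789.
RR = [a/(a+b)] / [c/(c+d)] = (870/1665) / (601/2390) = 0.52252/0.25146 = 2.07792

2.078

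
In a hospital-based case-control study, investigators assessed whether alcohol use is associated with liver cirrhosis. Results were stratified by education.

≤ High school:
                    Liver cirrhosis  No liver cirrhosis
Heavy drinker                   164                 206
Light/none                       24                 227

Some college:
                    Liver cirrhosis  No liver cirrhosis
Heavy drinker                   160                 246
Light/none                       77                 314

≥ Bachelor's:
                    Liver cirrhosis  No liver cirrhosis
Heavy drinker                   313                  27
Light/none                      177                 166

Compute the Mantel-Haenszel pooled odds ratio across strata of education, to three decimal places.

OR_MH = Σ(aᵢdᵢ/nᵢ) / Σ(bᵢcᵢ/nᵢ), where nᵢ is the stratum total.
Stratum 1 (≤ High school): n = 621; a·d/n = 164·227/621 = 59.9485; b·c/n = 206·24/621 = 7.9614
Stratum 2 (Some college): n = 797; a·d/n = 160·314/797 = 63.0364; b·c/n = 246·77/797 = 23.7666
Stratum 3 (≥ Bachelor's): n = 683; a·d/n = 313·166/683 = 76.0732; b·c/n = 27·177/683 = 6.9971
OR_MH = (59.9485 + 63.0364 + 76.0732) / (7.9614 + 23.7666 + 6.9971) = 199.0581 / 38.7250 = 5.14029

5.140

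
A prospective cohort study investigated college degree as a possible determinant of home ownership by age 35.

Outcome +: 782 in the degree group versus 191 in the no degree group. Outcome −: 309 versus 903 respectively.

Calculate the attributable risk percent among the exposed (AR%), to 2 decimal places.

From the description: a = 782, b = 309, c = 191, d = 903.
Risk in exposed = 782/1091 = 0.71677; risk in unexposed = 191/1094 = 0.17459.
RR = 0.71677/0.17459 = 4.10550
AR% = (RR − 1)/RR × 100 = (4.10550 − 1)/4.10550 × 100 = 75.6424%

75.64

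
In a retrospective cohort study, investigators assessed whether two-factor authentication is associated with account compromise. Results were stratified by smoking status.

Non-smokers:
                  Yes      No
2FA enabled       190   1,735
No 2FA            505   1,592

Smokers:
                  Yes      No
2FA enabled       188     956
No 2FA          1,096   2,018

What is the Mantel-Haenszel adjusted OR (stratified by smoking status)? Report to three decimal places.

OR_MH = Σ(aᵢdᵢ/nᵢ) / Σ(bᵢcᵢ/nᵢ), where nᵢ is the stratum total.
Stratum 1 (Non-smokers): n = 4022; a·d/n = 190·1592/4022 = 75.2064; b·c/n = 1735·505/4022 = 217.8456
Stratum 2 (Smokers): n = 4258; a·d/n = 188·2018/4258 = 89.0991; b·c/n = 956·1096/4258 = 246.0723
OR_MH = (75.2064 + 89.0991) / (217.8456 + 246.0723) = 164.3055 / 463.9179 = 0.35417

0.354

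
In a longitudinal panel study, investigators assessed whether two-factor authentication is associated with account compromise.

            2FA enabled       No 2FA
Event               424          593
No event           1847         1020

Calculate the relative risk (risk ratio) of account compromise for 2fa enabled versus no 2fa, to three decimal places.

Reading the table with exposure as columns: a = 424 (2FA enabled, case), b = 1847 (2FA enabled, non-case), c = 593 (No 2FA, case), d = 1020.
Risk in exposed = 424/2271 = 0.18670; risk in unexposed = 593/1613 = 0.36764.
RR = 0.18670 / 0.36764 = 0.50784
The risk is 49% lower among the exposed than among the unexposed.

0.508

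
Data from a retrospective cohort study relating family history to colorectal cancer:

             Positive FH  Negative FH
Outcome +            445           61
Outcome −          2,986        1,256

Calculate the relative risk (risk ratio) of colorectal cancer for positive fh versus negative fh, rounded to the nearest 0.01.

2.80

Reading the table with exposure as columns: a = 445 (Positive FH, case), b = 2986 (Positive FH, non-case), c = 61 (Negative FH, case), d = 1256.
Risk in exposed = 445/3431 = 0.12970; risk in unexposed = 61/1317 = 0.04632.
RR = 0.12970 / 0.04632 = 2.80024
The risk among the exposed is 2.80 times that among the unexposed.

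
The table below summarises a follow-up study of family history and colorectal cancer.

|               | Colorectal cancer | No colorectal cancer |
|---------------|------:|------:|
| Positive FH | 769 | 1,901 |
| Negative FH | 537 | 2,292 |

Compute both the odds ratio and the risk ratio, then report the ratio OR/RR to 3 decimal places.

Cells: a = 769, b = 1901, c = 537, d = 2292.
OR = (769·2292)/(1901·537) = 1762548/1020837 = 1.72657
Risk in exposed = 769/2670 = 0.28801; risk in unexposed = 537/2829 = 0.18982; RR = 1.51731
OR/RR = 1.72657 / 1.51731 = 1.13792
The outcome is not rare, so the OR lies further from 1 than the RR.

1.138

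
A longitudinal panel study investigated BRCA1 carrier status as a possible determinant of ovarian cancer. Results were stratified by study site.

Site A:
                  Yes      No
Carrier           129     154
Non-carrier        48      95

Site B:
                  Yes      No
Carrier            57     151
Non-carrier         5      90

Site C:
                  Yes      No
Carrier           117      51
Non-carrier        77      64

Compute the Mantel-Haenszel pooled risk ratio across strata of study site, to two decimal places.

1.48

RR_MH = Σ(aᵢ·n₀ᵢ/nᵢ) / Σ(cᵢ·n₁ᵢ/nᵢ), with n₁ᵢ = aᵢ+bᵢ (exposed), n₀ᵢ = cᵢ+dᵢ (unexposed), nᵢ = n₁ᵢ+n₀ᵢ.
Stratum 1 (Site A): n₁ = 283, n₀ = 143, n = 426; a·n₀/n = 129·143/426 = 43.3028; c·n₁/n = 48·283/426 = 31.8873
Stratum 2 (Site B): n₁ = 208, n₀ = 95, n = 303; a·n₀/n = 57·95/303 = 17.8713; c·n₁/n = 5·208/303 = 3.4323
Stratum 3 (Site C): n₁ = 168, n₀ = 141, n = 309; a·n₀/n = 117·141/309 = 53.3883; c·n₁/n = 77·168/309 = 41.8641
RR_MH = (43.3028 + 17.8713 + 53.3883) / (31.8873 + 3.4323 + 41.8641) = 114.5625 / 77.1837 = 1.48428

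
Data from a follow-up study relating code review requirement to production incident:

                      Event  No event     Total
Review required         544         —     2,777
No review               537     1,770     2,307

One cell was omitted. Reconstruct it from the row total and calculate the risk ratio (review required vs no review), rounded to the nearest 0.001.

0.842

The missing cell is in the exposed row: 2777 − 544 = 2233.
So a = 544, b = 2233, c = 537, d = 1770.
RR = [a/(a+b)] / [c/(c+d)] = (544/2777) / (537/2307) = 0.19589/0.23277 = 0.84158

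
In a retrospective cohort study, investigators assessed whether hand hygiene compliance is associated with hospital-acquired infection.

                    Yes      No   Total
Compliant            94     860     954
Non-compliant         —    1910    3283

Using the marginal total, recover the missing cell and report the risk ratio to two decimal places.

The missing cell is in the unexposed row: 3283 − 1910 = 1373.
So a = 94, b = 860, c = 1373, d = 1910.
RR = [a/(a+b)] / [c/(c+d)] = (94/954) / (1373/3283) = 0.09853/0.41822 = 0.23560

0.24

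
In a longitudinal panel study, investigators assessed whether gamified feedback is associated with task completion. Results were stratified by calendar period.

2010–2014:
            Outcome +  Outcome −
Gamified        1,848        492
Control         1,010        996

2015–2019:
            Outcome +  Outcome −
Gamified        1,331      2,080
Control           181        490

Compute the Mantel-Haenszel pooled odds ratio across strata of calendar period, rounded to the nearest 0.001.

OR_MH = Σ(aᵢdᵢ/nᵢ) / Σ(bᵢcᵢ/nᵢ), where nᵢ is the stratum total.
Stratum 1 (2010–2014): n = 4346; a·d/n = 1848·996/4346 = 423.5177; b·c/n = 492·1010/4346 = 114.3396
Stratum 2 (2015–2019): n = 4082; a·d/n = 1331·490/4082 = 159.7722; b·c/n = 2080·181/4082 = 92.2293
OR_MH = (423.5177 + 159.7722) / (114.3396 + 92.2293) = 583.2899 / 206.5689 = 2.82371

2.824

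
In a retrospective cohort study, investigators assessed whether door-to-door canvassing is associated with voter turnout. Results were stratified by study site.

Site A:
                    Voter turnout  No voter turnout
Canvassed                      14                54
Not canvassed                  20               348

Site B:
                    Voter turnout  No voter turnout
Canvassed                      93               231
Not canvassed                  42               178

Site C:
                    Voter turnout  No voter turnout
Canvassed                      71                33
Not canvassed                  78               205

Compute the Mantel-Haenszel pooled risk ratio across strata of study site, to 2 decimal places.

RR_MH = Σ(aᵢ·n₀ᵢ/nᵢ) / Σ(cᵢ·n₁ᵢ/nᵢ), with n₁ᵢ = aᵢ+bᵢ (exposed), n₀ᵢ = cᵢ+dᵢ (unexposed), nᵢ = n₁ᵢ+n₀ᵢ.
Stratum 1 (Site A): n₁ = 68, n₀ = 368, n = 436; a·n₀/n = 14·368/436 = 11.8165; c·n₁/n = 20·68/436 = 3.1193
Stratum 2 (Site B): n₁ = 324, n₀ = 220, n = 544; a·n₀/n = 93·220/544 = 37.6103; c·n₁/n = 42·324/544 = 25.0147
Stratum 3 (Site C): n₁ = 104, n₀ = 283, n = 387; a·n₀/n = 71·283/387 = 51.9199; c·n₁/n = 78·104/387 = 20.9612
RR_MH = (11.8165 + 37.6103 + 51.9199) / (3.1193 + 25.0147 + 20.9612) = 101.3467 / 49.0952 = 2.06429

2.06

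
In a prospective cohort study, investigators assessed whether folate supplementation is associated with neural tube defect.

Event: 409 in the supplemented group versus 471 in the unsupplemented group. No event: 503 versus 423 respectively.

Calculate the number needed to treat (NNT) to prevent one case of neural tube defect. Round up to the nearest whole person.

Risk in treated group = 409/912 = 0.44846; risk in control = 471/894 = 0.52685.
Absolute risk reduction = 0.52685 − 0.44846 = 0.07838
NNT = 1 / ARR = 1 / 0.07838 = 12.758 → round up → 13

13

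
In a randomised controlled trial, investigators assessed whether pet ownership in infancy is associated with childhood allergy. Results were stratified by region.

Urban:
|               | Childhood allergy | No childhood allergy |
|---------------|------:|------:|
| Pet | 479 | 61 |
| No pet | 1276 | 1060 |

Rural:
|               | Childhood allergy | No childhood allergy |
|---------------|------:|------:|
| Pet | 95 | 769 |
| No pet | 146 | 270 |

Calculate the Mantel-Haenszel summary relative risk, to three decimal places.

RR_MH = Σ(aᵢ·n₀ᵢ/nᵢ) / Σ(cᵢ·n₁ᵢ/nᵢ), with n₁ᵢ = aᵢ+bᵢ (exposed), n₀ᵢ = cᵢ+dᵢ (unexposed), nᵢ = n₁ᵢ+n₀ᵢ.
Stratum 1 (Urban): n₁ = 540, n₀ = 2336, n = 2876; a·n₀/n = 479·2336/2876 = 389.0626; c·n₁/n = 1276·540/2876 = 239.5828
Stratum 2 (Rural): n₁ = 864, n₀ = 416, n = 1280; a·n₀/n = 95·416/1280 = 30.8750; c·n₁/n = 146·864/1280 = 98.5500
RR_MH = (389.0626 + 30.8750) / (239.5828 + 98.5500) = 419.9376 / 338.1328 = 1.24193

1.242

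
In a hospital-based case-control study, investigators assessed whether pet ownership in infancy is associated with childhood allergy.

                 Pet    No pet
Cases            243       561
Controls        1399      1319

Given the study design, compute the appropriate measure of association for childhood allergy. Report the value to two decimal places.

Reading the table with exposure as columns: a = 243 (Pet, case), b = 1399 (Pet, non-case), c = 561 (No pet, case), d = 1319.
This is a hospital-based case-control study: participants were sampled on outcome status, so risks in the source population cannot be estimated directly — relative risk is not valid here. The odds ratio is the appropriate measure.
OR = (a·d)/(b·c) = (243 × 1319) / (1399 × 561) = 320517 / 784839 = 0.40839

0.41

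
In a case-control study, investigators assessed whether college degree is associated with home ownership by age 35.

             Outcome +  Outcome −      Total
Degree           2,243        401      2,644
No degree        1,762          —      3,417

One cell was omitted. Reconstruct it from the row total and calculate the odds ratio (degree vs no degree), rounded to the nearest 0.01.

5.25

The missing cell is in the unexposed row: 3417 − 1762 = 1655.
So a = 2243, b = 401, c = 1762, d = 1655.
OR = (a·d)/(b·c) = (2243 × 1655) / (401 × 1762) = 3712165 / 706562 = 5.25384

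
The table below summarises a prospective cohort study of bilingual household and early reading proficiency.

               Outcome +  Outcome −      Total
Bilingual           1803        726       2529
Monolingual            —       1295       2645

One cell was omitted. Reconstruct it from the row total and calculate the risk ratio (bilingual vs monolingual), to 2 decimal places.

The missing cell is in the unexposed row: 2645 − 1295 = 1350.
So a = 1803, b = 726, c = 1350, d = 1295.
RR = [a/(a+b)] / [c/(c+d)] = (1803/2529) / (1350/2645) = 0.71293/0.51040 = 1.39681

1.40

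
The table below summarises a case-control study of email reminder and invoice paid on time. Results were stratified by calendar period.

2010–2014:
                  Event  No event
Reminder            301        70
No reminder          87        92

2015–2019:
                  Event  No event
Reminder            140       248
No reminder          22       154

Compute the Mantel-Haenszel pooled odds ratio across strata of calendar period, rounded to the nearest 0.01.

OR_MH = Σ(aᵢdᵢ/nᵢ) / Σ(bᵢcᵢ/nᵢ), where nᵢ is the stratum total.
Stratum 1 (2010–2014): n = 550; a·d/n = 301·92/550 = 50.3491; b·c/n = 70·87/550 = 11.0727
Stratum 2 (2015–2019): n = 564; a·d/n = 140·154/564 = 38.2270; b·c/n = 248·22/564 = 9.6738
OR_MH = (50.3491 + 38.2270) / (11.0727 + 9.6738) = 88.5760 / 20.7465 = 4.26945

4.27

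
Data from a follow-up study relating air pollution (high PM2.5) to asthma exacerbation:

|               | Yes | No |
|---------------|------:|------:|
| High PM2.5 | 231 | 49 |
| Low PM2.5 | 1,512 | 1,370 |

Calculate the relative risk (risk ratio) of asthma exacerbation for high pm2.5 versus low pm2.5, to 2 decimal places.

Cells: a = 231, b = 49, c = 1512, d = 1370.
Risk in exposed = 231/280 = 0.82500; risk in unexposed = 1512/2882 = 0.52464.
RR = 0.82500 / 0.52464 = 1.57252
The risk among the exposed is 1.57 times that among the unexposed.

1.57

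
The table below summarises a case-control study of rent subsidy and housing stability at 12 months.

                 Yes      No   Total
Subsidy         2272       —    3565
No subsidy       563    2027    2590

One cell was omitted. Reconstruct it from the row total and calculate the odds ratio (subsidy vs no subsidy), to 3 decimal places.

6.326

The missing cell is in the exposed row: 3565 − 2272 = 1293.
So a = 2272, b = 1293, c = 563, d = 2027.
OR = (a·d)/(b·c) = (2272 × 2027) / (1293 × 563) = 4605344 / 727959 = 6.32638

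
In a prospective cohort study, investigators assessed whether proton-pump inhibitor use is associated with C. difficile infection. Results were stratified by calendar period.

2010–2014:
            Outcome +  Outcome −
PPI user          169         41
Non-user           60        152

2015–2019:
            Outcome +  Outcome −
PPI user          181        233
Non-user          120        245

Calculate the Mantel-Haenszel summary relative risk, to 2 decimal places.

1.81

RR_MH = Σ(aᵢ·n₀ᵢ/nᵢ) / Σ(cᵢ·n₁ᵢ/nᵢ), with n₁ᵢ = aᵢ+bᵢ (exposed), n₀ᵢ = cᵢ+dᵢ (unexposed), nᵢ = n₁ᵢ+n₀ᵢ.
Stratum 1 (2010–2014): n₁ = 210, n₀ = 212, n = 422; a·n₀/n = 169·212/422 = 84.9005; c·n₁/n = 60·210/422 = 29.8578
Stratum 2 (2015–2019): n₁ = 414, n₀ = 365, n = 779; a·n₀/n = 181·365/779 = 84.8074; c·n₁/n = 120·414/779 = 63.7741
RR_MH = (84.9005 + 84.8074) / (29.8578 + 63.7741) = 169.7079 / 93.6319 = 1.81250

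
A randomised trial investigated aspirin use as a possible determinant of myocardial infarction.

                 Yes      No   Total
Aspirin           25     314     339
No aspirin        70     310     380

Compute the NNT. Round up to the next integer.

Risk in treated group = 25/339 = 0.07375; risk in control = 70/380 = 0.18421.
Absolute risk reduction = 0.18421 − 0.07375 = 0.11046
NNT = 1 / ARR = 1 / 0.11046 = 9.053 → round up → 10

10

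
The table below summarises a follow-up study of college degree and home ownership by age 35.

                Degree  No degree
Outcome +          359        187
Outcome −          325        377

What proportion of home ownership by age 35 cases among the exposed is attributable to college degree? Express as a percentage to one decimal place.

Reading the table with exposure as columns: a = 359 (Degree, case), b = 325 (Degree, non-case), c = 187 (No degree, case), d = 377.
Risk in exposed = 359/684 = 0.52485; risk in unexposed = 187/564 = 0.33156.
RR = 0.52485/0.33156 = 1.58298
AR% = (RR − 1)/RR × 100 = (1.58298 − 1)/1.58298 × 100 = 36.8281%

36.8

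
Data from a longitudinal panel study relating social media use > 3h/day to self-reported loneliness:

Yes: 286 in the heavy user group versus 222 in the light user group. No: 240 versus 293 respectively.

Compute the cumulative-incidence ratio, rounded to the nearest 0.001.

1.261

From the description: a = 286, b = 240, c = 222, d = 293.
Risk in exposed = 286/526 = 0.54373; risk in unexposed = 222/515 = 0.43107.
RR = 0.54373 / 0.43107 = 1.26135
The risk among the exposed is 1.26 times that among the unexposed.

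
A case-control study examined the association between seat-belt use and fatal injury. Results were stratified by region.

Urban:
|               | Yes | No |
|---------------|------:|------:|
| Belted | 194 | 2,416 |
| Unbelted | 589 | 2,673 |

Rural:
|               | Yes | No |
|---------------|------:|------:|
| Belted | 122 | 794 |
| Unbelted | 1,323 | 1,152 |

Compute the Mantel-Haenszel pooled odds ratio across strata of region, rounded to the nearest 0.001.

0.235

OR_MH = Σ(aᵢdᵢ/nᵢ) / Σ(bᵢcᵢ/nᵢ), where nᵢ is the stratum total.
Stratum 1 (Urban): n = 5872; a·d/n = 194·2673/5872 = 88.3110; b·c/n = 2416·589/5872 = 242.3406
Stratum 2 (Rural): n = 3391; a·d/n = 122·1152/3391 = 41.4462; b·c/n = 794·1323/3391 = 309.7794
OR_MH = (88.3110 + 41.4462) / (242.3406 + 309.7794) = 129.7571 / 552.1200 = 0.23502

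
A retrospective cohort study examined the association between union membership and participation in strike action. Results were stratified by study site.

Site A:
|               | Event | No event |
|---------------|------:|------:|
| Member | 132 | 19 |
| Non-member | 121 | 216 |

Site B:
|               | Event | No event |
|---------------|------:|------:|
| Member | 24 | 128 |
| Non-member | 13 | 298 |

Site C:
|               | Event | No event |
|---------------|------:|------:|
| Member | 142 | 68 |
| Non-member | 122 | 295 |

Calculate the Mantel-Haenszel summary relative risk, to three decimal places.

2.443

RR_MH = Σ(aᵢ·n₀ᵢ/nᵢ) / Σ(cᵢ·n₁ᵢ/nᵢ), with n₁ᵢ = aᵢ+bᵢ (exposed), n₀ᵢ = cᵢ+dᵢ (unexposed), nᵢ = n₁ᵢ+n₀ᵢ.
Stratum 1 (Site A): n₁ = 151, n₀ = 337, n = 488; a·n₀/n = 132·337/488 = 91.1557; c·n₁/n = 121·151/488 = 37.4406
Stratum 2 (Site B): n₁ = 152, n₀ = 311, n = 463; a·n₀/n = 24·311/463 = 16.1210; c·n₁/n = 13·152/463 = 4.2678
Stratum 3 (Site C): n₁ = 210, n₀ = 417, n = 627; a·n₀/n = 142·417/627 = 94.4402; c·n₁/n = 122·210/627 = 40.8612
RR_MH = (91.1557 + 16.1210 + 94.4402) / (37.4406 + 4.2678 + 40.8612) = 201.7169 / 82.5696 = 2.44299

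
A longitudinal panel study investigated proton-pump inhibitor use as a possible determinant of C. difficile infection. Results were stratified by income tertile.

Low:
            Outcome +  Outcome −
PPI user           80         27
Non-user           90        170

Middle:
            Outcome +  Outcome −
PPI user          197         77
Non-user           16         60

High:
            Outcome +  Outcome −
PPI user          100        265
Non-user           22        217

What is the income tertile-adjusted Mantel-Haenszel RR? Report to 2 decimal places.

RR_MH = Σ(aᵢ·n₀ᵢ/nᵢ) / Σ(cᵢ·n₁ᵢ/nᵢ), with n₁ᵢ = aᵢ+bᵢ (exposed), n₀ᵢ = cᵢ+dᵢ (unexposed), nᵢ = n₁ᵢ+n₀ᵢ.
Stratum 1 (Low): n₁ = 107, n₀ = 260, n = 367; a·n₀/n = 80·260/367 = 56.6757; c·n₁/n = 90·107/367 = 26.2398
Stratum 2 (Middle): n₁ = 274, n₀ = 76, n = 350; a·n₀/n = 197·76/350 = 42.7771; c·n₁/n = 16·274/350 = 12.5257
Stratum 3 (High): n₁ = 365, n₀ = 239, n = 604; a·n₀/n = 100·239/604 = 39.5695; c·n₁/n = 22·365/604 = 13.2947
RR_MH = (56.6757 + 42.7771 + 39.5695) / (26.2398 + 12.5257 + 13.2947) = 139.0224 / 52.0602 = 2.67042

2.67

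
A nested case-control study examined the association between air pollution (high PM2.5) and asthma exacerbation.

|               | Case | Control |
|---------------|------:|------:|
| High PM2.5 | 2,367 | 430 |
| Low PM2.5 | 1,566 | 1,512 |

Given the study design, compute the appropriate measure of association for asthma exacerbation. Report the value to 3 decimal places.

Cells: a = 2367, b = 430, c = 1566, d = 1512.
This is a nested case-control study: participants were sampled on outcome status, so risks in the source population cannot be estimated directly — relative risk is not valid here. The odds ratio is the appropriate measure.
OR = (a·d)/(b·c) = (2367 × 1512) / (430 × 1566) = 3578904 / 673380 = 5.31484

5.315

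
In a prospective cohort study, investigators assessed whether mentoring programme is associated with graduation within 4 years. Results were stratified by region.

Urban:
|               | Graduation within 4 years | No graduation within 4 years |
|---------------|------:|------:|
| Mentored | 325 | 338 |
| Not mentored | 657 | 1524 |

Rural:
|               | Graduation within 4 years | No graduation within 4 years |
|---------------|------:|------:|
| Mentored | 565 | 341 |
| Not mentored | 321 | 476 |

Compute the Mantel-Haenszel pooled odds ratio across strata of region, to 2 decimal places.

OR_MH = Σ(aᵢdᵢ/nᵢ) / Σ(bᵢcᵢ/nᵢ), where nᵢ is the stratum total.
Stratum 1 (Urban): n = 2844; a·d/n = 325·1524/2844 = 174.1561; b·c/n = 338·657/2844 = 78.0823
Stratum 2 (Rural): n = 1703; a·d/n = 565·476/1703 = 157.9213; b·c/n = 341·321/1703 = 64.2754
OR_MH = (174.1561 + 157.9213) / (78.0823 + 64.2754) = 332.0774 / 142.3577 = 2.33270

2.33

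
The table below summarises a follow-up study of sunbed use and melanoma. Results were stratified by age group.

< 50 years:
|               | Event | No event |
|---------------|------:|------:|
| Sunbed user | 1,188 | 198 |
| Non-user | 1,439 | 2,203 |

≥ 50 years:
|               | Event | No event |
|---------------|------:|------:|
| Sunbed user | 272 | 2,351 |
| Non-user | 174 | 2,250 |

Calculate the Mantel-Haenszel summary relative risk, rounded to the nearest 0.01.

RR_MH = Σ(aᵢ·n₀ᵢ/nᵢ) / Σ(cᵢ·n₁ᵢ/nᵢ), with n₁ᵢ = aᵢ+bᵢ (exposed), n₀ᵢ = cᵢ+dᵢ (unexposed), nᵢ = n₁ᵢ+n₀ᵢ.
Stratum 1 (< 50 years): n₁ = 1386, n₀ = 3642, n = 5028; a·n₀/n = 1188·3642/5028 = 860.5203; c·n₁/n = 1439·1386/5028 = 396.6695
Stratum 2 (≥ 50 years): n₁ = 2623, n₀ = 2424, n = 5047; a·n₀/n = 272·2424/5047 = 130.6376; c·n₁/n = 174·2623/5047 = 90.4304
RR_MH = (860.5203 + 130.6376) / (396.6695 + 90.4304) = 991.1579 / 487.0998 = 2.03481

2.03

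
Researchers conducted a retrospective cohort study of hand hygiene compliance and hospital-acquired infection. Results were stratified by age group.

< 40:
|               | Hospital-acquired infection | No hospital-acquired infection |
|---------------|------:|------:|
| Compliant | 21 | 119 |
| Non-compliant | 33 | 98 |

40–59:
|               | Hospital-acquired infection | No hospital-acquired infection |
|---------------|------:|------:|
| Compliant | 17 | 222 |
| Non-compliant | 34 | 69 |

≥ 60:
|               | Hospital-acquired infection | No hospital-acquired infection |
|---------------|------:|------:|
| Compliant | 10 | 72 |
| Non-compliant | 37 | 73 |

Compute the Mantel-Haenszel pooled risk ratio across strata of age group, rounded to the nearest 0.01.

RR_MH = Σ(aᵢ·n₀ᵢ/nᵢ) / Σ(cᵢ·n₁ᵢ/nᵢ), with n₁ᵢ = aᵢ+bᵢ (exposed), n₀ᵢ = cᵢ+dᵢ (unexposed), nᵢ = n₁ᵢ+n₀ᵢ.
Stratum 1 (< 40): n₁ = 140, n₀ = 131, n = 271; a·n₀/n = 21·131/271 = 10.1513; c·n₁/n = 33·140/271 = 17.0480
Stratum 2 (40–59): n₁ = 239, n₀ = 103, n = 342; a·n₀/n = 17·103/342 = 5.1199; c·n₁/n = 34·239/342 = 23.7602
Stratum 3 (≥ 60): n₁ = 82, n₀ = 110, n = 192; a·n₀/n = 10·110/192 = 5.7292; c·n₁/n = 37·82/192 = 15.8021
RR_MH = (10.1513 + 5.1199 + 5.7292) / (17.0480 + 23.7602 + 15.8021) = 21.0003 / 56.6103 = 0.37096

0.37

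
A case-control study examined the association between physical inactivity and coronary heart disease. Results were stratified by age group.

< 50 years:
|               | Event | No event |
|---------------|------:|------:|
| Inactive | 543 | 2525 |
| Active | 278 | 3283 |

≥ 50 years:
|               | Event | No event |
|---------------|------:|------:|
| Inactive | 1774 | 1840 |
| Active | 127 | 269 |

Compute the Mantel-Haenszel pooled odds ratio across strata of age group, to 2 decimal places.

2.36

OR_MH = Σ(aᵢdᵢ/nᵢ) / Σ(bᵢcᵢ/nᵢ), where nᵢ is the stratum total.
Stratum 1 (< 50 years): n = 6629; a·d/n = 543·3283/6629 = 268.9197; b·c/n = 2525·278/6629 = 105.8908
Stratum 2 (≥ 50 years): n = 4010; a·d/n = 1774·269/4010 = 119.0040; b·c/n = 1840·127/4010 = 58.2743
OR_MH = (268.9197 + 119.0040) / (105.8908 + 58.2743) = 387.9237 / 164.1651 = 2.36301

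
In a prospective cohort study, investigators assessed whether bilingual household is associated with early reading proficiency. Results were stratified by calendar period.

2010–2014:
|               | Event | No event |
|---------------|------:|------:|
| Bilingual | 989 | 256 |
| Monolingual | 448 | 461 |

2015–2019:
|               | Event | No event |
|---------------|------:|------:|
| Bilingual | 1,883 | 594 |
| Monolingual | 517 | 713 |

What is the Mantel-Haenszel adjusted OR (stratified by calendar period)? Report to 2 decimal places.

OR_MH = Σ(aᵢdᵢ/nᵢ) / Σ(bᵢcᵢ/nᵢ), where nᵢ is the stratum total.
Stratum 1 (2010–2014): n = 2154; a·d/n = 989·461/2154 = 211.6662; b·c/n = 256·448/2154 = 53.2442
Stratum 2 (2015–2019): n = 3707; a·d/n = 1883·713/3707 = 362.1740; b·c/n = 594·517/3707 = 82.8427
OR_MH = (211.6662 + 362.1740) / (53.2442 + 82.8427) = 573.8402 / 136.0869 = 4.21672

4.22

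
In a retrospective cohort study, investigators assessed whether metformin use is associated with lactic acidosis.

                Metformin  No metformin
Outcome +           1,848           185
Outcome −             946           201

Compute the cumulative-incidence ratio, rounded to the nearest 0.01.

Reading the table with exposure as columns: a = 1848 (Metformin, case), b = 946 (Metformin, non-case), c = 185 (No metformin, case), d = 201.
Risk in exposed = 1848/2794 = 0.66142; risk in unexposed = 185/386 = 0.47927.
RR = 0.66142 / 0.47927 = 1.38004
The risk among the exposed is 1.38 times that among the unexposed.

1.38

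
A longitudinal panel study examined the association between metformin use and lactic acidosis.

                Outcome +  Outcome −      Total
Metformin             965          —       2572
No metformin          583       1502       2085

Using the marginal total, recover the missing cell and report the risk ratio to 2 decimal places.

1.34

The missing cell is in the exposed row: 2572 − 965 = 1607.
So a = 965, b = 1607, c = 583, d = 1502.
RR = [a/(a+b)] / [c/(c+d)] = (965/2572) / (583/2085) = 0.37519/0.27962 = 1.34182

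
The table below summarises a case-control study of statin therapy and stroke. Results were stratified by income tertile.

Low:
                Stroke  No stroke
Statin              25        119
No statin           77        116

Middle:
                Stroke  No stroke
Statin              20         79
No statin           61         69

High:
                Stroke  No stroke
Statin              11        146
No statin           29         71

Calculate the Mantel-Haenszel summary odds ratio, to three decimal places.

OR_MH = Σ(aᵢdᵢ/nᵢ) / Σ(bᵢcᵢ/nᵢ), where nᵢ is the stratum total.
Stratum 1 (Low): n = 337; a·d/n = 25·116/337 = 8.6053; b·c/n = 119·77/337 = 27.1899
Stratum 2 (Middle): n = 229; a·d/n = 20·69/229 = 6.0262; b·c/n = 79·61/229 = 21.0437
Stratum 3 (High): n = 257; a·d/n = 11·71/257 = 3.0389; b·c/n = 146·29/257 = 16.4747
OR_MH = (8.6053 + 6.0262 + 3.0389) / (27.1899 + 21.0437 + 16.4747) = 17.6705 / 64.7083 = 0.27308

0.273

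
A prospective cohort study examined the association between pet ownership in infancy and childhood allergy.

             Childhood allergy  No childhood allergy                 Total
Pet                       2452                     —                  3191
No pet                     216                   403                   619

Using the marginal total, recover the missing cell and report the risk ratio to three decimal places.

2.202

The missing cell is in the exposed row: 3191 − 2452 = 739.
So a = 2452, b = 739, c = 216, d = 403.
RR = [a/(a+b)] / [c/(c+d)] = (2452/3191) / (216/619) = 0.76841/0.34895 = 2.20207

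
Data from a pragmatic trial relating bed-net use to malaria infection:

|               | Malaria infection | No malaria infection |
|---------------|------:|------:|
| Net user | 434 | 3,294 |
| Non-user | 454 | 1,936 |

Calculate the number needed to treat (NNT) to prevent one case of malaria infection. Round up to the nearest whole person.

Risk in treated group = 434/3728 = 0.11642; risk in control = 454/2390 = 0.18996.
Absolute risk reduction = 0.18996 − 0.11642 = 0.07354
NNT = 1 / ARR = 1 / 0.07354 = 13.598 → round up → 14

14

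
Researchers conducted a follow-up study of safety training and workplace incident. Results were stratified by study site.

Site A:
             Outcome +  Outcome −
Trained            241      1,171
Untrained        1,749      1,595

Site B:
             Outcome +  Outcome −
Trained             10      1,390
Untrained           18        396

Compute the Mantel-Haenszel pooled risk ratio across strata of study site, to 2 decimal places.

RR_MH = Σ(aᵢ·n₀ᵢ/nᵢ) / Σ(cᵢ·n₁ᵢ/nᵢ), with n₁ᵢ = aᵢ+bᵢ (exposed), n₀ᵢ = cᵢ+dᵢ (unexposed), nᵢ = n₁ᵢ+n₀ᵢ.
Stratum 1 (Site A): n₁ = 1412, n₀ = 3344, n = 4756; a·n₀/n = 241·3344/4756 = 169.4500; c·n₁/n = 1749·1412/4756 = 519.2574
Stratum 2 (Site B): n₁ = 1400, n₀ = 414, n = 1814; a·n₀/n = 10·414/1814 = 2.2822; c·n₁/n = 18·1400/1814 = 13.8920
RR_MH = (169.4500 + 2.2822) / (519.2574 + 13.8920) = 171.7322 / 533.1493 = 0.32211

0.32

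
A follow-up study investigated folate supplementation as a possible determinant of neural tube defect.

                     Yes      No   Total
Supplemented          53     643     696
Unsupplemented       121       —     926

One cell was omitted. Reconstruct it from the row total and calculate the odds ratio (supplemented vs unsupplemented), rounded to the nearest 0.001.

The missing cell is in the unexposed row: 926 − 121 = 805.
So a = 53, b = 643, c = 121, d = 805.
OR = (a·d)/(b·c) = (53 × 805) / (643 × 121) = 42665 / 77803 = 0.54837

0.548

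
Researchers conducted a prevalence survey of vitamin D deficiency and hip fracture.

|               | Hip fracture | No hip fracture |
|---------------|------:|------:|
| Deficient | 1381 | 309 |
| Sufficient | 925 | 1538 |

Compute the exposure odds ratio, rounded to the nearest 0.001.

Cells: a = 1381, b = 309, c = 925, d = 1538.
OR = (a·d)/(b·c) = (1381 × 1538) / (309 × 925) = 2123978 / 285825 = 7.43104
The odds of hip fracture are about 7.43 times as high in the deficient group.

7.431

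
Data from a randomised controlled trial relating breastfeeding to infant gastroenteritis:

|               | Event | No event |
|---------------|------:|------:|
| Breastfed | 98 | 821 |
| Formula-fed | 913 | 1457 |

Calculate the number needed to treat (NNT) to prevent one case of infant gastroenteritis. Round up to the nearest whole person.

Risk in treated group = 98/919 = 0.10664; risk in control = 913/2370 = 0.38523.
Absolute risk reduction = 0.38523 − 0.10664 = 0.27859
NNT = 1 / ARR = 1 / 0.27859 = 3.589 → round up → 4

4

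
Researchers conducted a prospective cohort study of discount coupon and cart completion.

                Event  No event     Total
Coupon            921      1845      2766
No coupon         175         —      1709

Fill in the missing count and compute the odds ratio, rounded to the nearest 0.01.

4.38

The missing cell is in the unexposed row: 1709 − 175 = 1534.
So a = 921, b = 1845, c = 175, d = 1534.
OR = (a·d)/(b·c) = (921 × 1534) / (1845 × 175) = 1412814 / 322875 = 4.37573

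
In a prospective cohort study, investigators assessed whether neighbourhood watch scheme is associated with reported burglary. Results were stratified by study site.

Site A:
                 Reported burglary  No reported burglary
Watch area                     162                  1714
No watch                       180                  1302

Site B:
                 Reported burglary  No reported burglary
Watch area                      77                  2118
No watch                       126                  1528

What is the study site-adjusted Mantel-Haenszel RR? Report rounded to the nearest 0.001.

RR_MH = Σ(aᵢ·n₀ᵢ/nᵢ) / Σ(cᵢ·n₁ᵢ/nᵢ), with n₁ᵢ = aᵢ+bᵢ (exposed), n₀ᵢ = cᵢ+dᵢ (unexposed), nᵢ = n₁ᵢ+n₀ᵢ.
Stratum 1 (Site A): n₁ = 1876, n₀ = 1482, n = 3358; a·n₀/n = 162·1482/3358 = 71.4961; c·n₁/n = 180·1876/3358 = 100.5599
Stratum 2 (Site B): n₁ = 2195, n₀ = 1654, n = 3849; a·n₀/n = 77·1654/3849 = 33.0886; c·n₁/n = 126·2195/3849 = 71.8550
RR_MH = (71.4961 + 33.0886) / (100.5599 + 71.8550) = 104.5847 / 172.4149 = 0.60659

0.607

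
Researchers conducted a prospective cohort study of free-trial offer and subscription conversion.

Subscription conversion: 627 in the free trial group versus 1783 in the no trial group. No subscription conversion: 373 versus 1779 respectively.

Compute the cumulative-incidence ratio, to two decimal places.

From the description: a = 627, b = 373, c = 1783, d = 1779.
Risk in exposed = 627/1000 = 0.62700; risk in unexposed = 1783/3562 = 0.50056.
RR = 0.62700 / 0.50056 = 1.25259
The risk among the exposed is 1.25 times that among the unexposed.

1.25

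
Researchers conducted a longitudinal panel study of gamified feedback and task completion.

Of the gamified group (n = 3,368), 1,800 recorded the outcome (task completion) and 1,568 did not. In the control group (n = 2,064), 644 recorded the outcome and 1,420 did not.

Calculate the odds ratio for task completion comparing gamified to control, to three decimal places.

2.531

From the description: a = 1800, b = 1568, c = 644, d = 1420.
OR = (a·d)/(b·c) = (1800 × 1420) / (1568 × 644) = 2556000 / 1009792 = 2.53121
The odds of task completion are about 2.53 times as high in the gamified group.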